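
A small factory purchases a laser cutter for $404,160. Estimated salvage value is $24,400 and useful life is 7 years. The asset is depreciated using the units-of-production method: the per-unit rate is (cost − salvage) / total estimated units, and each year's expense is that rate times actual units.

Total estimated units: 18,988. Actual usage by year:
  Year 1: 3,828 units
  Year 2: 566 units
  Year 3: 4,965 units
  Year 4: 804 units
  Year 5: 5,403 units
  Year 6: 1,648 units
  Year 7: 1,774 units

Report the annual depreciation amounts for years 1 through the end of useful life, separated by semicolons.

Depreciable base = $404,160 − $24,400 = $379,760.
Rate = $379,760 / 18,988 units = $20 per unit.
Year 1: 3,828 × $20 = $76,560. Book value $327,600.
Year 2: 566 × $20 = $11,320. Book value $316,280.
Year 3: 4,965 × $20 = $99,300. Book value $216,980.
Year 4: 804 × $20 = $16,080. Book value $200,900.
Year 5: 5,403 × $20 = $108,060. Book value $92,840.
Year 6: 1,648 × $20 = $32,960. Book value $59,880.
Year 7: 1,774 × $20 = $35,480. Book value $24,400.

$76,560; $11,320; $99,300; $16,080; $108,060; $32,960; $35,480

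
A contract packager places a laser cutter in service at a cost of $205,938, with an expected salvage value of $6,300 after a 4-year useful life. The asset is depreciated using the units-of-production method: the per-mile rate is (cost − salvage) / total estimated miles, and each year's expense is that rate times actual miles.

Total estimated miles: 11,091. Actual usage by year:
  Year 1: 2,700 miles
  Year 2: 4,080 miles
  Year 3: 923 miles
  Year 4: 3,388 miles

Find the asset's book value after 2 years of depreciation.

Depreciable base = $205,938 − $6,300 = $199,638.
Rate = $199,638 / 11,091 miles = $18 per mile.
Year 1: 2,700 × $18 = $48,600. Book value $157,338.
Year 2: 4,080 × $18 = $73,440. Book value $83,898.

$83,898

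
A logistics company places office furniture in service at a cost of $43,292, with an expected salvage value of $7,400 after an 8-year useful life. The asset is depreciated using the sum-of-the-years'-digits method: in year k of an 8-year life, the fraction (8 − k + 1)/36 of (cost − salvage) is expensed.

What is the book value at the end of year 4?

Depreciable base = $43,292 − $7,400 = $35,892.
Sum of the years' digits = 8+7+6+5+4+3+2+1 = 36.
Year 1: $35,892 × 8/36 = $7,976. Book value $35,316.
Year 2: $35,892 × 7/36 = $6,979. Book value $28,337.
Year 3: $35,892 × 6/36 = $5,982. Book value $22,355.
Year 4: $35,892 × 5/36 = $4,985. Book value $17,370.

$17,370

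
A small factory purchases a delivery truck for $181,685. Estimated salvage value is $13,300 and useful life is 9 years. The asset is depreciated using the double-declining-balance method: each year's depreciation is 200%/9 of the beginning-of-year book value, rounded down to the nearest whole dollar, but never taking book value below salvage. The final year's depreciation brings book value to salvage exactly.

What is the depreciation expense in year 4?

$18,996

Depreciable base = $181,685 − $13,300 = $168,385.
Year 1: ⌊$181,685 × 200%/9⌋ = $40,374. Book value $141,311.
Year 2: ⌊$141,311 × 200%/9⌋ = $31,402. Book value $109,909.
Year 3: ⌊$109,909 × 200%/9⌋ = $24,424. Book value $85,485.
Year 4: ⌊$85,485 × 200%/9⌋ = $18,996. Book value $66,489.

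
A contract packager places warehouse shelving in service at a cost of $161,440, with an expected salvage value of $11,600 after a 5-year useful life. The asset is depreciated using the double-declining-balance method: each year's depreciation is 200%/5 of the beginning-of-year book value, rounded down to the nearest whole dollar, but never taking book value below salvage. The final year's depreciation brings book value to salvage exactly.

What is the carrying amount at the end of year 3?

$34,872

Depreciable base = $161,440 − $11,600 = $149,840.
Year 1: ⌊$161,440 × 200%/5⌋ = $64,576. Book value $96,864.
Year 2: ⌊$96,864 × 200%/5⌋ = $38,745. Book value $58,119.
Year 3: ⌊$58,119 × 200%/5⌋ = $23,247. Book value $34,872.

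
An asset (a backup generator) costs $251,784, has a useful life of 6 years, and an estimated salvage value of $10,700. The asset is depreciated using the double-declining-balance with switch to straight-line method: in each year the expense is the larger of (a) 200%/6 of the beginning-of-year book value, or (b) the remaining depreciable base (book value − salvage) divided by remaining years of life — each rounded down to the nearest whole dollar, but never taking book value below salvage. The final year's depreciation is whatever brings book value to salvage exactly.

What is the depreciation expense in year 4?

Depreciable base = $251,784 − $10,700 = $241,084.
Year 1: DB = ⌊$251,784 × 200%/6⌋ = $83,928; SL = ⌊$241,084/6⌋ = $40,180 → take DB $83,928. Book value $167,856.
Year 2: DB = ⌊$167,856 × 200%/6⌋ = $55,952; SL = ⌊$157,156/5⌋ = $31,431 → take DB $55,952. Book value $111,904.
Year 3: DB = ⌊$111,904 × 200%/6⌋ = $37,301; SL = ⌊$101,204/4⌋ = $25,301 → take DB $37,301. Book value $74,603.
Year 4: DB = ⌊$74,603 × 200%/6⌋ = $24,867; SL = ⌊$63,903/3⌋ = $21,301 → take DB $24,867. Book value $49,736.

$24,867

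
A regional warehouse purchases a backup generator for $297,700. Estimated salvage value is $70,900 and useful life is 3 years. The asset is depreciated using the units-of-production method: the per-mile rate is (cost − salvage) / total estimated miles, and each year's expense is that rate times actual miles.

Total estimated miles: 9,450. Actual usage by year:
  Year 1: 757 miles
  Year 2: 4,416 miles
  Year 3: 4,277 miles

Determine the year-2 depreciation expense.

$105,984

Depreciable base = $297,700 − $70,900 = $226,800.
Rate = $226,800 / 9,450 miles = $24 per mile.
Year 1: 757 × $24 = $18,168. Book value $279,532.
Year 2: 4,416 × $24 = $105,984. Book value $173,548.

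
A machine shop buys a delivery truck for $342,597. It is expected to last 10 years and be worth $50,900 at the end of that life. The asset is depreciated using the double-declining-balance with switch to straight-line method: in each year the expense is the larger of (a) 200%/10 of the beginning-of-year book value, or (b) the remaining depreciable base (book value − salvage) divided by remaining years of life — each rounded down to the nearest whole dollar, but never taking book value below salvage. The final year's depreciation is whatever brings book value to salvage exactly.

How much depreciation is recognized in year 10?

$0

Depreciable base = $342,597 − $50,900 = $291,697.
Year 1: DB = ⌊$342,597 × 200%/10⌋ = $68,519; SL = ⌊$291,697/10⌋ = $29,169 → take DB $68,519. Book value $274,078.
Year 2: DB = ⌊$274,078 × 200%/10⌋ = $54,815; SL = ⌊$223,178/9⌋ = $24,797 → take DB $54,815. Book value $219,263.
Year 3: DB = ⌊$219,263 × 200%/10⌋ = $43,852; SL = ⌊$168,363/8⌋ = $21,045 → take DB $43,852. Book value $175,411.
Year 4: DB = ⌊$175,411 × 200%/10⌋ = $35,082; SL = ⌊$124,511/7⌋ = $17,787 → take DB $35,082. Book value $140,329.
Year 5: DB = ⌊$140,329 × 200%/10⌋ = $28,065; SL = ⌊$89,429/6⌋ = $14,904 → take DB $28,065. Book value $112,264.
Year 6: DB = ⌊$112,264 × 200%/10⌋ = $22,452; SL = ⌊$61,364/5⌋ = $12,272 → take DB $22,452. Book value $89,812.
Year 7: DB = ⌊$89,812 × 200%/10⌋ = $17,962; SL = ⌊$38,912/4⌋ = $9,728 → take DB $17,962. Book value $71,850.
Year 8: DB = ⌊$71,850 × 200%/10⌋ = $14,370; SL = ⌊$20,950/3⌋ = $6,983 → take DB $14,370. Book value $57,480.
Year 9: DB = ⌊$57,480 × 200%/10⌋ = $11,496; SL = ⌊$6,580/2⌋ = $3,290 → take DB $11,496, capped at $6,580. Book value $50,900.
Year 10 (final): $50,900 − $50,900 = $0. Book value $50,900.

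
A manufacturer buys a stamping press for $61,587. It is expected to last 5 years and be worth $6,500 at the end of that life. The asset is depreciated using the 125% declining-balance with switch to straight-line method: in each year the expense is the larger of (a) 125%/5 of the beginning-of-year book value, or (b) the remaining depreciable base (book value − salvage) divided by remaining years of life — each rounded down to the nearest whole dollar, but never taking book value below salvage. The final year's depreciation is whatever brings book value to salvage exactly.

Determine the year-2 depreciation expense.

$11,547

Depreciable base = $61,587 − $6,500 = $55,087.
Year 1: DB = ⌊$61,587 × 125%/5⌋ = $15,396; SL = ⌊$55,087/5⌋ = $11,017 → take DB $15,396. Book value $46,191.
Year 2: DB = ⌊$46,191 × 125%/5⌋ = $11,547; SL = ⌊$39,691/4⌋ = $9,922 → take DB $11,547. Book value $34,644.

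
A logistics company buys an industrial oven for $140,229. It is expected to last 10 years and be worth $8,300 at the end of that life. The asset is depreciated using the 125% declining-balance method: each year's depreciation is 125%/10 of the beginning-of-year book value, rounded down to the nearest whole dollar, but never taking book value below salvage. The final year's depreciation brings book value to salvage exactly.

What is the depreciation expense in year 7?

$7,867

Depreciable base = $140,229 − $8,300 = $131,929.
Year 1: ⌊$140,229 × 125%/10⌋ = $17,528. Book value $122,701.
Year 2: ⌊$122,701 × 125%/10⌋ = $15,337. Book value $107,364.
Year 3: ⌊$107,364 × 125%/10⌋ = $13,420. Book value $93,944.
Year 4: ⌊$93,944 × 125%/10⌋ = $11,743. Book value $82,201.
Year 5: ⌊$82,201 × 125%/10⌋ = $10,275. Book value $71,926.
Year 6: ⌊$71,926 × 125%/10⌋ = $8,990. Book value $62,936.
Year 7: ⌊$62,936 × 125%/10⌋ = $7,867. Book value $55,069.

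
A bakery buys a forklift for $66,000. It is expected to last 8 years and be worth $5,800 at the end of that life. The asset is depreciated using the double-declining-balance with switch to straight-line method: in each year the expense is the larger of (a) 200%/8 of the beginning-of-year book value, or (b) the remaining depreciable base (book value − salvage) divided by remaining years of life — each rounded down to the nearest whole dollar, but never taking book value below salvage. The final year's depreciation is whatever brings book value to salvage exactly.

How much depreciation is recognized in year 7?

Depreciable base = $66,000 − $5,800 = $60,200.
Year 1: DB = ⌊$66,000 × 200%/8⌋ = $16,500; SL = ⌊$60,200/8⌋ = $7,525 → take DB $16,500. Book value $49,500.
Year 2: DB = ⌊$49,500 × 200%/8⌋ = $12,375; SL = ⌊$43,700/7⌋ = $6,242 → take DB $12,375. Book value $37,125.
Year 3: DB = ⌊$37,125 × 200%/8⌋ = $9,281; SL = ⌊$31,325/6⌋ = $5,220 → take DB $9,281. Book value $27,844.
Year 4: DB = ⌊$27,844 × 200%/8⌋ = $6,961; SL = ⌊$22,044/5⌋ = $4,408 → take DB $6,961. Book value $20,883.
Year 5: DB = ⌊$20,883 × 200%/8⌋ = $5,220; SL = ⌊$15,083/4⌋ = $3,770 → take DB $5,220. Book value $15,663.
Year 6: DB = ⌊$15,663 × 200%/8⌋ = $3,915; SL = ⌊$9,863/3⌋ = $3,287 → take DB $3,915. Book value $11,748.
Year 7: DB = ⌊$11,748 × 200%/8⌋ = $2,937; SL = ⌊$5,948/2⌋ = $2,974 → take SL $2,974. Book value $8,774.

$2,974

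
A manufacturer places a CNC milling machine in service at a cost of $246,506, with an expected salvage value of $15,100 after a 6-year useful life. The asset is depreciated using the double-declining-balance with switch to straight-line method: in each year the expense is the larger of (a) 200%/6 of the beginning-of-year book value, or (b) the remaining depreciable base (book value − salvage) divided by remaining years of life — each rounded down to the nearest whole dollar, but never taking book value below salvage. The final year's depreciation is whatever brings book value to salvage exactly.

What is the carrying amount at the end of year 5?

$31,897

Depreciable base = $246,506 − $15,100 = $231,406.
Year 1: DB = ⌊$246,506 × 200%/6⌋ = $82,168; SL = ⌊$231,406/6⌋ = $38,567 → take DB $82,168. Book value $164,338.
Year 2: DB = ⌊$164,338 × 200%/6⌋ = $54,779; SL = ⌊$149,238/5⌋ = $29,847 → take DB $54,779. Book value $109,559.
Year 3: DB = ⌊$109,559 × 200%/6⌋ = $36,519; SL = ⌊$94,459/4⌋ = $23,614 → take DB $36,519. Book value $73,040.
Year 4: DB = ⌊$73,040 × 200%/6⌋ = $24,346; SL = ⌊$57,940/3⌋ = $19,313 → take DB $24,346. Book value $48,694.
Year 5: DB = ⌊$48,694 × 200%/6⌋ = $16,231; SL = ⌊$33,594/2⌋ = $16,797 → take SL $16,797. Book value $31,897.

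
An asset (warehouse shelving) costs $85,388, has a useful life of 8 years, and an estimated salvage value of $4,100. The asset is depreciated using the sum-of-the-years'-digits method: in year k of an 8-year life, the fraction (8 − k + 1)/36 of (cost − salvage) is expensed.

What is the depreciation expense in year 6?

$6,774

Depreciable base = $85,388 − $4,100 = $81,288.
Sum of the years' digits = 8+7+6+5+4+3+2+1 = 36.
Year 1: $81,288 × 8/36 = $18,064. Book value $67,324.
Year 2: $81,288 × 7/36 = $15,806. Book value $51,518.
Year 3: $81,288 × 6/36 = $13,548. Book value $37,970.
Year 4: $81,288 × 5/36 = $11,290. Book value $26,680.
Year 5: $81,288 × 4/36 = $9,032. Book value $17,648.
Year 6: $81,288 × 3/36 = $6,774. Book value $10,874.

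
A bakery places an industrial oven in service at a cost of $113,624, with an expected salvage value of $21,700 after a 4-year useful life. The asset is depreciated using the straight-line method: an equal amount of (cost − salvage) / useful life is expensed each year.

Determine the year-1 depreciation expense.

$22,981

Depreciable base = $113,624 − $21,700 = $91,924.
Annual expense = $91,924 / 4 = $22,981.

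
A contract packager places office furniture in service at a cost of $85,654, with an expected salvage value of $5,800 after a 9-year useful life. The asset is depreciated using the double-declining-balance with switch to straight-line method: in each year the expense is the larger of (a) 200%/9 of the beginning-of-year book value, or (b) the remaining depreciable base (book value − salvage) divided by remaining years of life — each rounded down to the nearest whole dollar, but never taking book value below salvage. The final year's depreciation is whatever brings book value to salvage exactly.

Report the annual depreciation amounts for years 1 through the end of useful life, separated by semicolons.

$19,034; $14,804; $11,514; $8,956; $6,965; $5,418; $4,387; $4,388; $4,388

Depreciable base = $85,654 − $5,800 = $79,854.
Year 1: DB = ⌊$85,654 × 200%/9⌋ = $19,034; SL = ⌊$79,854/9⌋ = $8,872 → take DB $19,034. Book value $66,620.
Year 2: DB = ⌊$66,620 × 200%/9⌋ = $14,804; SL = ⌊$60,820/8⌋ = $7,602 → take DB $14,804. Book value $51,816.
Year 3: DB = ⌊$51,816 × 200%/9⌋ = $11,514; SL = ⌊$46,016/7⌋ = $6,573 → take DB $11,514. Book value $40,302.
Year 4: DB = ⌊$40,302 × 200%/9⌋ = $8,956; SL = ⌊$34,502/6⌋ = $5,750 → take DB $8,956. Book value $31,346.
Year 5: DB = ⌊$31,346 × 200%/9⌋ = $6,965; SL = ⌊$25,546/5⌋ = $5,109 → take DB $6,965. Book value $24,381.
Year 6: DB = ⌊$24,381 × 200%/9⌋ = $5,418; SL = ⌊$18,581/4⌋ = $4,645 → take DB $5,418. Book value $18,963.
Year 7: DB = ⌊$18,963 × 200%/9⌋ = $4,214; SL = ⌊$13,163/3⌋ = $4,387 → take SL $4,387. Book value $14,576.
Year 8: DB = ⌊$14,576 × 200%/9⌋ = $3,239; SL = ⌊$8,776/2⌋ = $4,388 → take SL $4,388. Book value $10,188.
Year 9 (final): $10,188 − $5,800 = $4,388. Book value $5,800.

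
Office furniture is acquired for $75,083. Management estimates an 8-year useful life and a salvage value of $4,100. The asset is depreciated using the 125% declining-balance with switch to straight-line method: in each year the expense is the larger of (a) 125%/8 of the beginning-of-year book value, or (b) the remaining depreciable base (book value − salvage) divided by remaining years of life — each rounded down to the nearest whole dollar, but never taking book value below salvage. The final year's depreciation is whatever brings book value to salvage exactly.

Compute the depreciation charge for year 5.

$8,200

Depreciable base = $75,083 − $4,100 = $70,983.
Year 1: DB = ⌊$75,083 × 125%/8⌋ = $11,731; SL = ⌊$70,983/8⌋ = $8,872 → take DB $11,731. Book value $63,352.
Year 2: DB = ⌊$63,352 × 125%/8⌋ = $9,898; SL = ⌊$59,252/7⌋ = $8,464 → take DB $9,898. Book value $53,454.
Year 3: DB = ⌊$53,454 × 125%/8⌋ = $8,352; SL = ⌊$49,354/6⌋ = $8,225 → take DB $8,352. Book value $45,102.
Year 4: DB = ⌊$45,102 × 125%/8⌋ = $7,047; SL = ⌊$41,002/5⌋ = $8,200 → take SL $8,200. Book value $36,902.
Year 5: DB = ⌊$36,902 × 125%/8⌋ = $5,765; SL = ⌊$32,802/4⌋ = $8,200 → take SL $8,200. Book value $28,702.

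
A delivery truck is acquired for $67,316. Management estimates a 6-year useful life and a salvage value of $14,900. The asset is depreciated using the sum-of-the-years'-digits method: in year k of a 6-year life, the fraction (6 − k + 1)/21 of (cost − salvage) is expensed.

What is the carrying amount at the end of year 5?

Depreciable base = $67,316 − $14,900 = $52,416.
Sum of the years' digits = 6+5+4+3+2+1 = 21.
Year 1: $52,416 × 6/21 = $14,976. Book value $52,340.
Year 2: $52,416 × 5/21 = $12,480. Book value $39,860.
Year 3: $52,416 × 4/21 = $9,984. Book value $29,876.
Year 4: $52,416 × 3/21 = $7,488. Book value $22,388.
Year 5: $52,416 × 2/21 = $4,992. Book value $17,396.

$17,396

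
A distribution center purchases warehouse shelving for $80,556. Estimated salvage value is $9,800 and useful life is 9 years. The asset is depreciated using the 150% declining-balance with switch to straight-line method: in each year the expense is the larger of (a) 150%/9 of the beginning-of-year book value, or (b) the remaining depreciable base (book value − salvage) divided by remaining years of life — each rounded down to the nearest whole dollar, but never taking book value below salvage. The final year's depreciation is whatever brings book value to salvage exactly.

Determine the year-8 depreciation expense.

Depreciable base = $80,556 − $9,800 = $70,756.
Year 1: DB = ⌊$80,556 × 150%/9⌋ = $13,426; SL = ⌊$70,756/9⌋ = $7,861 → take DB $13,426. Book value $67,130.
Year 2: DB = ⌊$67,130 × 150%/9⌋ = $11,188; SL = ⌊$57,330/8⌋ = $7,166 → take DB $11,188. Book value $55,942.
Year 3: DB = ⌊$55,942 × 150%/9⌋ = $9,323; SL = ⌊$46,142/7⌋ = $6,591 → take DB $9,323. Book value $46,619.
Year 4: DB = ⌊$46,619 × 150%/9⌋ = $7,769; SL = ⌊$36,819/6⌋ = $6,136 → take DB $7,769. Book value $38,850.
Year 5: DB = ⌊$38,850 × 150%/9⌋ = $6,475; SL = ⌊$29,050/5⌋ = $5,810 → take DB $6,475. Book value $32,375.
Year 6: DB = ⌊$32,375 × 150%/9⌋ = $5,395; SL = ⌊$22,575/4⌋ = $5,643 → take SL $5,643. Book value $26,732.
Year 7: DB = ⌊$26,732 × 150%/9⌋ = $4,455; SL = ⌊$16,932/3⌋ = $5,644 → take SL $5,644. Book value $21,088.
Year 8: DB = ⌊$21,088 × 150%/9⌋ = $3,514; SL = ⌊$11,288/2⌋ = $5,644 → take SL $5,644. Book value $15,444.

$5,644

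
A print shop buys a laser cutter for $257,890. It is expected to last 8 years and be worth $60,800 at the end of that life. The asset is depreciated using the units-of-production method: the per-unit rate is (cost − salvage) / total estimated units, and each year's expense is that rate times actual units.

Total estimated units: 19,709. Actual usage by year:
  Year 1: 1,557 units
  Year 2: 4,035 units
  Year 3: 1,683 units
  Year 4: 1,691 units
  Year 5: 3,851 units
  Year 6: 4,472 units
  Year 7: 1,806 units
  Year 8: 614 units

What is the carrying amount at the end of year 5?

Depreciable base = $257,890 − $60,800 = $197,090.
Rate = $197,090 / 19,709 units = $10 per unit.
Year 1: 1,557 × $10 = $15,570. Book value $242,320.
Year 2: 4,035 × $10 = $40,350. Book value $201,970.
Year 3: 1,683 × $10 = $16,830. Book value $185,140.
Year 4: 1,691 × $10 = $16,910. Book value $168,230.
Year 5: 3,851 × $10 = $38,510. Book value $129,720.

$129,720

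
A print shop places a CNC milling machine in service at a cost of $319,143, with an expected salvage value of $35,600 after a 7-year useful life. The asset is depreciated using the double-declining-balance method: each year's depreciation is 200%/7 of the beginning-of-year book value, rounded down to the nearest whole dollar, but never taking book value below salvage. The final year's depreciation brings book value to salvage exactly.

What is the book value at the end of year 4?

$83,077

Depreciable base = $319,143 − $35,600 = $283,543.
Year 1: ⌊$319,143 × 200%/7⌋ = $91,183. Book value $227,960.
Year 2: ⌊$227,960 × 200%/7⌋ = $65,131. Book value $162,829.
Year 3: ⌊$162,829 × 200%/7⌋ = $46,522. Book value $116,307.
Year 4: ⌊$116,307 × 200%/7⌋ = $33,230. Book value $83,077.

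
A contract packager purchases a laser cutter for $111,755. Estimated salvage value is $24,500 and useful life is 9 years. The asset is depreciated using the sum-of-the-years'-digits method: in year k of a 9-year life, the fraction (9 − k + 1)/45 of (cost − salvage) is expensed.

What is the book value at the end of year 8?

Depreciable base = $111,755 − $24,500 = $87,255.
Sum of the years' digits = 9+8+7+6+5+4+3+2+1 = 45.
Year 1: $87,255 × 9/45 = $17,451. Book value $94,304.
Year 2: $87,255 × 8/45 = $15,512. Book value $78,792.
Year 3: $87,255 × 7/45 = $13,573. Book value $65,219.
Year 4: $87,255 × 6/45 = $11,634. Book value $53,585.
Year 5: $87,255 × 5/45 = $9,695. Book value $43,890.
Year 6: $87,255 × 4/45 = $7,756. Book value $36,134.
Year 7: $87,255 × 3/45 = $5,817. Book value $30,317.
Year 8: $87,255 × 2/45 = $3,878. Book value $26,439.

$26,439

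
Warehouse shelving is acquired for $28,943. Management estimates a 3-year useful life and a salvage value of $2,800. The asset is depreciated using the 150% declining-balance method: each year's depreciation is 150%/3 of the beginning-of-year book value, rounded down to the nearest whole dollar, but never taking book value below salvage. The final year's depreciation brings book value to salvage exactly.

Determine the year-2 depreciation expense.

Depreciable base = $28,943 − $2,800 = $26,143.
Year 1: ⌊$28,943 × 150%/3⌋ = $14,471. Book value $14,472.
Year 2: ⌊$14,472 × 150%/3⌋ = $7,236. Book value $7,236.

$7,236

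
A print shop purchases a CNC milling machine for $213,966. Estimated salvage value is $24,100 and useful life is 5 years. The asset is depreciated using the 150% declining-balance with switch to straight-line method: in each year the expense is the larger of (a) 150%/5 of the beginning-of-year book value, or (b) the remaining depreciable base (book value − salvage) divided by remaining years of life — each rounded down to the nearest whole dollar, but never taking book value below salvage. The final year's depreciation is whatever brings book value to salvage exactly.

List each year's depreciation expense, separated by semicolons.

$64,189; $44,933; $31,453; $24,645; $24,646

Depreciable base = $213,966 − $24,100 = $189,866.
Year 1: DB = ⌊$213,966 × 150%/5⌋ = $64,189; SL = ⌊$189,866/5⌋ = $37,973 → take DB $64,189. Book value $149,777.
Year 2: DB = ⌊$149,777 × 150%/5⌋ = $44,933; SL = ⌊$125,677/4⌋ = $31,419 → take DB $44,933. Book value $104,844.
Year 3: DB = ⌊$104,844 × 150%/5⌋ = $31,453; SL = ⌊$80,744/3⌋ = $26,914 → take DB $31,453. Book value $73,391.
Year 4: DB = ⌊$73,391 × 150%/5⌋ = $22,017; SL = ⌊$49,291/2⌋ = $24,645 → take SL $24,645. Book value $48,746.
Year 5 (final): $48,746 − $24,100 = $24,646. Book value $24,100.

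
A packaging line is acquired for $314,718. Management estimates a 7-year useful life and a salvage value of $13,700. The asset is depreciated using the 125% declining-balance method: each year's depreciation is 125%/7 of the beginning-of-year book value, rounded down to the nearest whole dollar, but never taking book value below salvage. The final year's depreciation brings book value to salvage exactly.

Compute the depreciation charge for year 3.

Depreciable base = $314,718 − $13,700 = $301,018.
Year 1: ⌊$314,718 × 125%/7⌋ = $56,199. Book value $258,519.
Year 2: ⌊$258,519 × 125%/7⌋ = $46,164. Book value $212,355.
Year 3: ⌊$212,355 × 125%/7⌋ = $37,920. Book value $174,435.

$37,920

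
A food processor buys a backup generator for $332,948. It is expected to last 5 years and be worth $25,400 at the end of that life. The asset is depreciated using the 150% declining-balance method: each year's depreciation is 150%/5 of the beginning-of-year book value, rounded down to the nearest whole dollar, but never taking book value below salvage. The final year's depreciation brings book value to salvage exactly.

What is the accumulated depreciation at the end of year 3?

$218,746

Depreciable base = $332,948 − $25,400 = $307,548.
Year 1: ⌊$332,948 × 150%/5⌋ = $99,884. Book value $233,064.
Year 2: ⌊$233,064 × 150%/5⌋ = $69,919. Book value $163,145.
Year 3: ⌊$163,145 × 150%/5⌋ = $48,943. Book value $114,202.
Accumulated through year 3 = $332,948 − $114,202 = $218,746.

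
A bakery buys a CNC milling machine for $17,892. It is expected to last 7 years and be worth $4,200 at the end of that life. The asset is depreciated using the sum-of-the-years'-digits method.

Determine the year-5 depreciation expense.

Depreciable base = $17,892 − $4,200 = $13,692.
Sum of the years' digits = 7+6+5+4+3+2+1 = 28.
Year 1: $13,692 × 7/28 = $3,423. Book value $14,469.
Year 2: $13,692 × 6/28 = $2,934. Book value $11,535.
Year 3: $13,692 × 5/28 = $2,445. Book value $9,090.
Year 4: $13,692 × 4/28 = $1,956. Book value $7,134.
Year 5: $13,692 × 3/28 = $1,467. Book value $5,667.

$1,467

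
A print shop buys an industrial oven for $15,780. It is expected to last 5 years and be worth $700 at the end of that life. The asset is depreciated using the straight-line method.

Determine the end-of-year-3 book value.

Depreciable base = $15,780 − $700 = $15,080.
Annual expense = $15,080 / 5 = $3,016.
End of year 1: book value $12,764.
End of year 2: book value $9,748.
End of year 3: book value $6,732.

$6,732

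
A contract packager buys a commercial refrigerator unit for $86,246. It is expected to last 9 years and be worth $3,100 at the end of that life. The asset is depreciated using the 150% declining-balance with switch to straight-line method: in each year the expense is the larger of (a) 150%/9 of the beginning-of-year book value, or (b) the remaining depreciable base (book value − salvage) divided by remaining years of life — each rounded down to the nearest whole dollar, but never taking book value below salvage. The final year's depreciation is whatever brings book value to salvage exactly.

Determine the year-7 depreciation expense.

Depreciable base = $86,246 − $3,100 = $83,146.
Year 1: DB = ⌊$86,246 × 150%/9⌋ = $14,374; SL = ⌊$83,146/9⌋ = $9,238 → take DB $14,374. Book value $71,872.
Year 2: DB = ⌊$71,872 × 150%/9⌋ = $11,978; SL = ⌊$68,772/8⌋ = $8,596 → take DB $11,978. Book value $59,894.
Year 3: DB = ⌊$59,894 × 150%/9⌋ = $9,982; SL = ⌊$56,794/7⌋ = $8,113 → take DB $9,982. Book value $49,912.
Year 4: DB = ⌊$49,912 × 150%/9⌋ = $8,318; SL = ⌊$46,812/6⌋ = $7,802 → take DB $8,318. Book value $41,594.
Year 5: DB = ⌊$41,594 × 150%/9⌋ = $6,932; SL = ⌊$38,494/5⌋ = $7,698 → take SL $7,698. Book value $33,896.
Year 6: DB = ⌊$33,896 × 150%/9⌋ = $5,649; SL = ⌊$30,796/4⌋ = $7,699 → take SL $7,699. Book value $26,197.
Year 7: DB = ⌊$26,197 × 150%/9⌋ = $4,366; SL = ⌊$23,097/3⌋ = $7,699 → take SL $7,699. Book value $18,498.

$7,699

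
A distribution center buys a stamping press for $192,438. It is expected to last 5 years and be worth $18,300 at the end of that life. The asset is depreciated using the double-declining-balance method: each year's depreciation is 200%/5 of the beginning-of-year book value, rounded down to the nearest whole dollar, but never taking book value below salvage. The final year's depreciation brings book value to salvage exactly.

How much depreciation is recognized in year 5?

$6,641

Depreciable base = $192,438 − $18,300 = $174,138.
Year 1: ⌊$192,438 × 200%/5⌋ = $76,975. Book value $115,463.
Year 2: ⌊$115,463 × 200%/5⌋ = $46,185. Book value $69,278.
Year 3: ⌊$69,278 × 200%/5⌋ = $27,711. Book value $41,567.
Year 4: ⌊$41,567 × 200%/5⌋ = $16,626. Book value $24,941.
Year 5 (final): $24,941 − $18,300 = $6,641. Book value $18,300.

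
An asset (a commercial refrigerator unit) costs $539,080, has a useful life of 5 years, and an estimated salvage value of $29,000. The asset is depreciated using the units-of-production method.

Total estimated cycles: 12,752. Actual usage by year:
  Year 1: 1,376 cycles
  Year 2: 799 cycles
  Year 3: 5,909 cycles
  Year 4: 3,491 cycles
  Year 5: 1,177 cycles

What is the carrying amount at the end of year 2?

$452,080

Depreciable base = $539,080 − $29,000 = $510,080.
Rate = $510,080 / 12,752 cycles = $40 per cycle.
Year 1: 1,376 × $40 = $55,040. Book value $484,040.
Year 2: 799 × $40 = $31,960. Book value $452,080.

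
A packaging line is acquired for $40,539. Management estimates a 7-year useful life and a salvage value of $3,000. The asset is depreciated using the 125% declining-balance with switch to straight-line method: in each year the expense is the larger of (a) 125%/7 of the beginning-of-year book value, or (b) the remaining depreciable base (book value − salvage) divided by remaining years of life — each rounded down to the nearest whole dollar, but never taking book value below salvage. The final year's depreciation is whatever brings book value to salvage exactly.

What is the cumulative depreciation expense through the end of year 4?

$22,936

Depreciable base = $40,539 − $3,000 = $37,539.
Year 1: DB = ⌊$40,539 × 125%/7⌋ = $7,239; SL = ⌊$37,539/7⌋ = $5,362 → take DB $7,239. Book value $33,300.
Year 2: DB = ⌊$33,300 × 125%/7⌋ = $5,946; SL = ⌊$30,300/6⌋ = $5,050 → take DB $5,946. Book value $27,354.
Year 3: DB = ⌊$27,354 × 125%/7⌋ = $4,884; SL = ⌊$24,354/5⌋ = $4,870 → take DB $4,884. Book value $22,470.
Year 4: DB = ⌊$22,470 × 125%/7⌋ = $4,012; SL = ⌊$19,470/4⌋ = $4,867 → take SL $4,867. Book value $17,603.
Accumulated through year 4 = $40,539 − $17,603 = $22,936.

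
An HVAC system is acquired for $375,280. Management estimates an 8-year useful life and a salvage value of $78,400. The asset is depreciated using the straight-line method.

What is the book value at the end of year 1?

Depreciable base = $375,280 − $78,400 = $296,880.
Annual expense = $296,880 / 8 = $37,110.
End of year 1: book value $338,170.

$338,170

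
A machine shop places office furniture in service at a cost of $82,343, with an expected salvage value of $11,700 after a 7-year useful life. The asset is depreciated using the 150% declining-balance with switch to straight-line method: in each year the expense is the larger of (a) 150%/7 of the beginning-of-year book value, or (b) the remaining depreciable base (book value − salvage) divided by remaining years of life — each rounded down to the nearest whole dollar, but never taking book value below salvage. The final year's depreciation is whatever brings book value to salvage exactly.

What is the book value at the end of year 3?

$39,942

Depreciable base = $82,343 − $11,700 = $70,643.
Year 1: DB = ⌊$82,343 × 150%/7⌋ = $17,644; SL = ⌊$70,643/7⌋ = $10,091 → take DB $17,644. Book value $64,699.
Year 2: DB = ⌊$64,699 × 150%/7⌋ = $13,864; SL = ⌊$52,999/6⌋ = $8,833 → take DB $13,864. Book value $50,835.
Year 3: DB = ⌊$50,835 × 150%/7⌋ = $10,893; SL = ⌊$39,135/5⌋ = $7,827 → take DB $10,893. Book value $39,942.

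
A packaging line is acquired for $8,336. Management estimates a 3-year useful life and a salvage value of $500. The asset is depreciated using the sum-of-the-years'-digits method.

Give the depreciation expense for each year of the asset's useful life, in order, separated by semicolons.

Depreciable base = $8,336 − $500 = $7,836.
Sum of the years' digits = 3+2+1 = 6.
Year 1: $7,836 × 3/6 = $3,918. Book value $4,418.
Year 2: $7,836 × 2/6 = $2,612. Book value $1,806.
Year 3: $7,836 × 1/6 = $1,306. Book value $500.

$3,918; $2,612; $1,306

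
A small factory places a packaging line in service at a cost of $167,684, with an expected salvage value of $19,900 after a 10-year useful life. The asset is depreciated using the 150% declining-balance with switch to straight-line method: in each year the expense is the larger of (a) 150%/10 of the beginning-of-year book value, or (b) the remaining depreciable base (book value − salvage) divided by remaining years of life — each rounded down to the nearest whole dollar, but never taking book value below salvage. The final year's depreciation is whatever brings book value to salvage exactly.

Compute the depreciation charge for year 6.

$11,160

Depreciable base = $167,684 − $19,900 = $147,784.
Year 1: DB = ⌊$167,684 × 150%/10⌋ = $25,152; SL = ⌊$147,784/10⌋ = $14,778 → take DB $25,152. Book value $142,532.
Year 2: DB = ⌊$142,532 × 150%/10⌋ = $21,379; SL = ⌊$122,632/9⌋ = $13,625 → take DB $21,379. Book value $121,153.
Year 3: DB = ⌊$121,153 × 150%/10⌋ = $18,172; SL = ⌊$101,253/8⌋ = $12,656 → take DB $18,172. Book value $102,981.
Year 4: DB = ⌊$102,981 × 150%/10⌋ = $15,447; SL = ⌊$83,081/7⌋ = $11,868 → take DB $15,447. Book value $87,534.
Year 5: DB = ⌊$87,534 × 150%/10⌋ = $13,130; SL = ⌊$67,634/6⌋ = $11,272 → take DB $13,130. Book value $74,404.
Year 6: DB = ⌊$74,404 × 150%/10⌋ = $11,160; SL = ⌊$54,504/5⌋ = $10,900 → take DB $11,160. Book value $63,244.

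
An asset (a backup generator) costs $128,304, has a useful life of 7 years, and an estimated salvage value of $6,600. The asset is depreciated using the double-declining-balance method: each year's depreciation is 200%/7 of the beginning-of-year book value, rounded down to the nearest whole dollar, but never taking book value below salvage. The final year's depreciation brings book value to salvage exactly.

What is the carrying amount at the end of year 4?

Depreciable base = $128,304 − $6,600 = $121,704.
Year 1: ⌊$128,304 × 200%/7⌋ = $36,658. Book value $91,646.
Year 2: ⌊$91,646 × 200%/7⌋ = $26,184. Book value $65,462.
Year 3: ⌊$65,462 × 200%/7⌋ = $18,703. Book value $46,759.
Year 4: ⌊$46,759 × 200%/7⌋ = $13,359. Book value $33,400.

$33,400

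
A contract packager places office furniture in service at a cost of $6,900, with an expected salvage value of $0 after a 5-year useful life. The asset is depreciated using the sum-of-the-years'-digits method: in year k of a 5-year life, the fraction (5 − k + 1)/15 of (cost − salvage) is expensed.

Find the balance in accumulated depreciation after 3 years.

$5,520

Depreciable base = $6,900 − $0 = $6,900.
Sum of the years' digits = 5+4+3+2+1 = 15.
Year 1: $6,900 × 5/15 = $2,300. Book value $4,600.
Year 2: $6,900 × 4/15 = $1,840. Book value $2,760.
Year 3: $6,900 × 3/15 = $1,380. Book value $1,380.
Accumulated through year 3 = $6,900 − $1,380 = $5,520.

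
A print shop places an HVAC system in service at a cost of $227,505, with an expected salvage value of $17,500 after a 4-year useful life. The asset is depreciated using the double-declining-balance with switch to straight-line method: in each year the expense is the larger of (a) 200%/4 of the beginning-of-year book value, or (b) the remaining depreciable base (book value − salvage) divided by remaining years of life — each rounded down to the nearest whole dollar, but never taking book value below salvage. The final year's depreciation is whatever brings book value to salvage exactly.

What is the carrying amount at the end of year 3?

$28,439

Depreciable base = $227,505 − $17,500 = $210,005.
Year 1: DB = ⌊$227,505 × 200%/4⌋ = $113,752; SL = ⌊$210,005/4⌋ = $52,501 → take DB $113,752. Book value $113,753.
Year 2: DB = ⌊$113,753 × 200%/4⌋ = $56,876; SL = ⌊$96,253/3⌋ = $32,084 → take DB $56,876. Book value $56,877.
Year 3: DB = ⌊$56,877 × 200%/4⌋ = $28,438; SL = ⌊$39,377/2⌋ = $19,688 → take DB $28,438. Book value $28,439.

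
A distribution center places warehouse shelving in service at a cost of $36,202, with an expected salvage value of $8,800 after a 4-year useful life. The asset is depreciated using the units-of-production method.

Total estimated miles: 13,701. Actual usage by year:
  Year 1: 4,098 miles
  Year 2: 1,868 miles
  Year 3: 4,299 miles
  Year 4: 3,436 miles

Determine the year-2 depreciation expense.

$3,736

Depreciable base = $36,202 − $8,800 = $27,402.
Rate = $27,402 / 13,701 miles = $2 per mile.
Year 1: 4,098 × $2 = $8,196. Book value $28,006.
Year 2: 1,868 × $2 = $3,736. Book value $24,270.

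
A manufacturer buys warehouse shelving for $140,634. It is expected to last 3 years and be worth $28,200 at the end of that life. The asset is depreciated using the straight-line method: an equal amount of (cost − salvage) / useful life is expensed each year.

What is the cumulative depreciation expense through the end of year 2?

$74,956

Depreciable base = $140,634 − $28,200 = $112,434.
Annual expense = $112,434 / 3 = $37,478.
End of year 1: book value $103,156.
End of year 2: book value $65,678.
Accumulated through year 2 = $140,634 − $65,678 = $74,956.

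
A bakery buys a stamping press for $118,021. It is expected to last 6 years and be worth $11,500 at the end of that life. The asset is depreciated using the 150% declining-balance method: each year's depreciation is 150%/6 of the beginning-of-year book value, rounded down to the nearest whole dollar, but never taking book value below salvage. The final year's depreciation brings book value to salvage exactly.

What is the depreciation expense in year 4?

Depreciable base = $118,021 − $11,500 = $106,521.
Year 1: ⌊$118,021 × 150%/6⌋ = $29,505. Book value $88,516.
Year 2: ⌊$88,516 × 150%/6⌋ = $22,129. Book value $66,387.
Year 3: ⌊$66,387 × 150%/6⌋ = $16,596. Book value $49,791.
Year 4: ⌊$49,791 × 150%/6⌋ = $12,447. Book value $37,344.

$12,447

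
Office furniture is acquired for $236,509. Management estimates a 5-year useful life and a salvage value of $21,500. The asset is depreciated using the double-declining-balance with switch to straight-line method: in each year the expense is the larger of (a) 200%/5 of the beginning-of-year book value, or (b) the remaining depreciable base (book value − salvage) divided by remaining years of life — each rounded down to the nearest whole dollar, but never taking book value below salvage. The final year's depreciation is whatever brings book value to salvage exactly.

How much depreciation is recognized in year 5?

$9,153

Depreciable base = $236,509 − $21,500 = $215,009.
Year 1: DB = ⌊$236,509 × 200%/5⌋ = $94,603; SL = ⌊$215,009/5⌋ = $43,001 → take DB $94,603. Book value $141,906.
Year 2: DB = ⌊$141,906 × 200%/5⌋ = $56,762; SL = ⌊$120,406/4⌋ = $30,101 → take DB $56,762. Book value $85,144.
Year 3: DB = ⌊$85,144 × 200%/5⌋ = $34,057; SL = ⌊$63,644/3⌋ = $21,214 → take DB $34,057. Book value $51,087.
Year 4: DB = ⌊$51,087 × 200%/5⌋ = $20,434; SL = ⌊$29,587/2⌋ = $14,793 → take DB $20,434. Book value $30,653.
Year 5 (final): $30,653 − $21,500 = $9,153. Book value $21,500.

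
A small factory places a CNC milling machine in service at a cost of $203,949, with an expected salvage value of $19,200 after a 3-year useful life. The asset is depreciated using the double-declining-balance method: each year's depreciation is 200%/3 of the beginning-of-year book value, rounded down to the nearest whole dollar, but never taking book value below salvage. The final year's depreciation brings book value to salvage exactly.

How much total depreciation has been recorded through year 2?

$181,288

Depreciable base = $203,949 − $19,200 = $184,749.
Year 1: ⌊$203,949 × 200%/3⌋ = $135,966. Book value $67,983.
Year 2: ⌊$67,983 × 200%/3⌋ = $45,322. Book value $22,661.
Accumulated through year 2 = $203,949 − $22,661 = $181,288.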